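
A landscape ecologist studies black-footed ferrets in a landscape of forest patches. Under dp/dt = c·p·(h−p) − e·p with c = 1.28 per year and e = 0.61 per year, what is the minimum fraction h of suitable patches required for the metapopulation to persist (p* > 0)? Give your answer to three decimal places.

0.477

p* = h − e/c is positive only when h > e/c.
h_min = e/c = 0.61/1.28 = 0.4766.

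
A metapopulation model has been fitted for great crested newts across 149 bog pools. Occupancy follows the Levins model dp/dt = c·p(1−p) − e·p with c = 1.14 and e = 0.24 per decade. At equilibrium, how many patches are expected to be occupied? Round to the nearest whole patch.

118

p* = 1 − e/c = 1 − 0.24/1.14 = 0.7895.
Expected occupied patches = N × p* = 149 × 0.7895 = 117.63 ≈ 118.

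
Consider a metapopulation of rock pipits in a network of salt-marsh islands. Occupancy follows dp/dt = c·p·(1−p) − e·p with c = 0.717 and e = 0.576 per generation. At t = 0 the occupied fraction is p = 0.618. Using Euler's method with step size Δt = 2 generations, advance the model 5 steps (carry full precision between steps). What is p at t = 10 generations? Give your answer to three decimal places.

Update rule: p ← p + [c·p·(1−p) − e·p]·Δt with Δt = 2.
  1  |  dp/dt·Δt = -0.373403  |  p_1 = 0.244597
  2  |  dp/dt·Δt = -0.016817  |  p_2 = 0.227780
  3  |  dp/dt·Δt = -0.010167  |  p_3 = 0.217613
  4  |  dp/dt·Δt = -0.006541  |  p_4 = 0.211072
  5  |  dp/dt·Δt = -0.004364  |  p_5 = 0.206708

0.207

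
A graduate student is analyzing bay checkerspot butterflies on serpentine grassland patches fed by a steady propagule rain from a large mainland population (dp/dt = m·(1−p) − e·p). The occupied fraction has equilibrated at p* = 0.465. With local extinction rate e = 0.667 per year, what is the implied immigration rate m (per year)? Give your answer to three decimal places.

At equilibrium m(1−p*) = e·p*, so m = e·p*/(1−p*).
m = 0.667 × 0.465 / 0.5350 = 0.3102/0.5350 = 0.5797.

0.580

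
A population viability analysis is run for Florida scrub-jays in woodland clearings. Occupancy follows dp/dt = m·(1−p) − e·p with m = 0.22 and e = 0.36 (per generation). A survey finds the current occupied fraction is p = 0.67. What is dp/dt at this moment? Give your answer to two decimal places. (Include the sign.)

-0.17

Colonization term: m·(1−p) = 0.22×0.3300 = 0.07260.
Extinction term: e·p = 0.24120.
dp/dt = 0.07260 − 0.24120 = -0.16860.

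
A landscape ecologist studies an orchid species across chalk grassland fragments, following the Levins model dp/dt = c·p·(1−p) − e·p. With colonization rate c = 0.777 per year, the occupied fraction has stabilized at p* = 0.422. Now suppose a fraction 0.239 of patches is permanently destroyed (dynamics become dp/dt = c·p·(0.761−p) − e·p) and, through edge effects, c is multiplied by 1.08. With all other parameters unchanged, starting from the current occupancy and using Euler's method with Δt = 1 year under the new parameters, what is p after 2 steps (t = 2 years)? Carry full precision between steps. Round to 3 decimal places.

0.315

Balance c(1−p*) = e gives e = 0.777×(1 − 0.42200) = 0.44911.
Starting from p₀ = 0.42200; update p ← p + (dp/dt)·Δt with the new parameters.
step 1: Δp = -0.06947, p = 0.35253
step 2: Δp = -0.03748, p = 0.31504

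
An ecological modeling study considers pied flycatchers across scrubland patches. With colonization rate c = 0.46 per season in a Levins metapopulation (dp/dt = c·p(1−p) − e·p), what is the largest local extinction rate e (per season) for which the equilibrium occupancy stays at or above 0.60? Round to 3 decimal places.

0.184

1 − e/c ≥ 0.60 ⇒ e ≤ c(1 − 0.60) = 0.46 × 0.4000.
e_max = 0.1840.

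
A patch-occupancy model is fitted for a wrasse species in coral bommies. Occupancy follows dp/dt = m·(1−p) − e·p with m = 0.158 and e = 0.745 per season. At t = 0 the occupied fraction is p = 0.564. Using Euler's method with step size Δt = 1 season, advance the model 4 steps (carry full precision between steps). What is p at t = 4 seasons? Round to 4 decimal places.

Update rule: p ← p + [m·(1−p) − e·p]·Δt with Δt = 1.
  1  |  dp/dt·Δt = -0.351292  |  p_1 = 0.212708
  2  |  dp/dt·Δt = -0.034075  |  p_2 = 0.178633
  3  |  dp/dt·Δt = -0.003305  |  p_3 = 0.175327
  4  |  dp/dt·Δt = -0.000321  |  p_4 = 0.175007

0.1750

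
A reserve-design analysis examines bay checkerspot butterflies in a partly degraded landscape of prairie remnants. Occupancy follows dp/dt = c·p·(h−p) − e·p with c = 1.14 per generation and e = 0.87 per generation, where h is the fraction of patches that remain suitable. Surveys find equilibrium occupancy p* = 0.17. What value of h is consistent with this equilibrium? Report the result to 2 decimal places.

0.93

At equilibrium c(h−p*) = e, so h = p* + e/c.
h = 0.17 + 0.87/1.14 = 0.17 + 0.7632 = 0.9332.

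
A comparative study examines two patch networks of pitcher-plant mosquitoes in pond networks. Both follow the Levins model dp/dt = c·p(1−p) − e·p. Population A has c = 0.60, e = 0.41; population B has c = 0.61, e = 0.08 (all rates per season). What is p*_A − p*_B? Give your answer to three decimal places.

-0.552

A: p*_A = 1 − 0.41/0.60 = 0.3167.
B: p*_B = 1 − 0.08/0.61 = 0.8689.
p*_A − p*_B = 0.3167 − 0.8689 = -0.5522.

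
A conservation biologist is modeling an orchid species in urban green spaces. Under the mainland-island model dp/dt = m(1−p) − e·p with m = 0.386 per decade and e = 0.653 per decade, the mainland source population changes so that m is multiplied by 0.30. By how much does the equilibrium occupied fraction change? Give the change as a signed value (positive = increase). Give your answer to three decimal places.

Before: p* = 0.386/(0.386+0.653) = 0.3715.
After: m = 0.1158, e = 0.653; p* = 0.1158/0.7688 = 0.1506.
Δp* = 0.1506 − 0.3715 = -0.2209.

-0.221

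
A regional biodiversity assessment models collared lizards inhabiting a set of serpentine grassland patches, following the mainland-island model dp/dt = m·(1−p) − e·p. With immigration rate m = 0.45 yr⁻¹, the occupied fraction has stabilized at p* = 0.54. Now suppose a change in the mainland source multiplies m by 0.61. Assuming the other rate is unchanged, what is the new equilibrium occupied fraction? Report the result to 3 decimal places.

0.417

Balance m(1−p*) = e·p* gives e = m(1−p*)/p* = 0.45×0.46000/0.54000 = 0.38333.
New p* = m/(m+e) = 0.27450/(0.27450+0.38333) = 0.41728.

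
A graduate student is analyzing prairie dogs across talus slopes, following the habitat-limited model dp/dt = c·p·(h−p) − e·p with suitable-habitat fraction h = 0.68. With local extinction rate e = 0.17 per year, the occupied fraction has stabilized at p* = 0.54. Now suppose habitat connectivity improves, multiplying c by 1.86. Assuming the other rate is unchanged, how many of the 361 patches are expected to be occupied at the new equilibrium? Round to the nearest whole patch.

218

Balance c(h−p*) = e gives c = e/(0.68 − 0.54000) = 0.17/0.14000 = 1.21429.
New p* = 0.68 − e/c = 0.68 − 0.17000/2.25858 = 0.60473.
Expected occupied = 361 × 0.60473 = 218.31 ≈ 218.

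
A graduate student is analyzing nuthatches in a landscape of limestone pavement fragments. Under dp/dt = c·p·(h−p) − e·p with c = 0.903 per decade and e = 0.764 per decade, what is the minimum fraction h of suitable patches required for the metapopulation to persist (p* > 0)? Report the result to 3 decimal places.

p* = h − e/c is positive only when h > e/c.
h_min = e/c = 0.764/0.903 = 0.8461.

0.846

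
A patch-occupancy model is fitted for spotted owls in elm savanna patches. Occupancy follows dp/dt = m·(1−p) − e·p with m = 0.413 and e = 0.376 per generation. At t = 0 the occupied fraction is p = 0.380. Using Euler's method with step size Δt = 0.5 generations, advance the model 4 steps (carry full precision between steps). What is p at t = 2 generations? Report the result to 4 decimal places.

0.5042

Update rule: p ← p + [m·(1−p) − e·p]·Δt with Δt = 0.5.
step 1: Δp = +0.05659, p = 0.43659
step 2: Δp = +0.03427, p = 0.47086
step 3: Δp = +0.02075, p = 0.49160
step 4: Δp = +0.01256, p = 0.50417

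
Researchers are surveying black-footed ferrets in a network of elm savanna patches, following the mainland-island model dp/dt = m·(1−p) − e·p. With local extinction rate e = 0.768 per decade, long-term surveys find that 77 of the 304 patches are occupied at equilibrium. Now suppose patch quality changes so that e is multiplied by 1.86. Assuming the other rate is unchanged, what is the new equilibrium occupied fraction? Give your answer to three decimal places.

0.154

Observed p* = 77/304 = 0.25329.
Balance m(1−p*) = e·p* gives m = e·p*/(1−p*) = 0.768×0.25329/0.74671 = 0.26051.
New p* = m/(m+e) = 0.26051/(0.26051+1.42848) = 0.15424.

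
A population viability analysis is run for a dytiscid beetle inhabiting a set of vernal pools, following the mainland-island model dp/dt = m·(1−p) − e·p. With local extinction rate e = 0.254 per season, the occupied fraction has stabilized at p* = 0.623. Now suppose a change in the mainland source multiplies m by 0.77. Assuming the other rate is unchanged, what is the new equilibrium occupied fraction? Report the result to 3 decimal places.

0.560

Balance m(1−p*) = e·p* gives m = e·p*/(1−p*) = 0.254×0.62300/0.37700 = 0.41974.
New p* = m/(m+e) = 0.32320/(0.32320+0.25400) = 0.55994.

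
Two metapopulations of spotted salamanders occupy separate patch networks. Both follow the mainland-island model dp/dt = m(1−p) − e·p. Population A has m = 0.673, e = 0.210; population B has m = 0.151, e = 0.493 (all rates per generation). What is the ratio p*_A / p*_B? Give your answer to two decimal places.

3.25

A: p*_A = m/(m+e) = 0.673/0.8830 = 0.7622.
B: p*_B = 0.151/0.6440 = 0.2345.
p*_A / p*_B = 0.7622/0.2345 = 3.2506.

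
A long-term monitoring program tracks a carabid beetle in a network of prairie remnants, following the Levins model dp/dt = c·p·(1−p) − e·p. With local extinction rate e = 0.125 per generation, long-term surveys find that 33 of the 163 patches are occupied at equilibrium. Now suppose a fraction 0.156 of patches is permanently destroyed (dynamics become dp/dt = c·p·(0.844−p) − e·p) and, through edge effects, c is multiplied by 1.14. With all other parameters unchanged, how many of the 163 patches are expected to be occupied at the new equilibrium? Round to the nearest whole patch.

Observed p* = 33/163 = 0.20245.
Balance c(1−p*) = e gives c = e/(1 − 0.20245) = 0.125/0.79755 = 0.15673.
New p* = 0.844 − e/c = 0.844 − 0.12500/0.17867 = 0.14439.
Expected occupied = 163 × 0.14439 = 23.54 ≈ 24.

24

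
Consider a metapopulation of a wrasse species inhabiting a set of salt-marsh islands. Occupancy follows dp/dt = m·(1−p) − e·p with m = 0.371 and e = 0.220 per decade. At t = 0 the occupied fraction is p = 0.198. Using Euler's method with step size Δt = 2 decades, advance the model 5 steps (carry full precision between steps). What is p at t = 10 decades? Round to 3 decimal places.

0.628

Update rule: p ← p + [m·(1−p) − e·p]·Δt with Δt = 2.
t = 2: p = 0.19800 + (+0.50796) = 0.70596
t = 4: p = 0.70596 + (-0.09245) = 0.61351
t = 6: p = 0.61351 + (+0.01683) = 0.63034
t = 8: p = 0.63034 + (-0.00306) = 0.62728
t = 10: p = 0.62728 + (+0.00056) = 0.62784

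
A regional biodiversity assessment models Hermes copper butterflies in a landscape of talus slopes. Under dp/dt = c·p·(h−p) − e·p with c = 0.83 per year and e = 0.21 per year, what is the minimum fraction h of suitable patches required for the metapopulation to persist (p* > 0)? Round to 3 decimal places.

0.253

p* = h − e/c is positive only when h > e/c.
h_min = e/c = 0.21/0.83 = 0.2530.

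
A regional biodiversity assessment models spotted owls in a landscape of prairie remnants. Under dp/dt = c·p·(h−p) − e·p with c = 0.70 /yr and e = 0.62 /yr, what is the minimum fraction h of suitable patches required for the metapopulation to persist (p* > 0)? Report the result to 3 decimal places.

p* = h − e/c is positive only when h > e/c.
h_min = e/c = 0.62/0.70 = 0.8857.

0.886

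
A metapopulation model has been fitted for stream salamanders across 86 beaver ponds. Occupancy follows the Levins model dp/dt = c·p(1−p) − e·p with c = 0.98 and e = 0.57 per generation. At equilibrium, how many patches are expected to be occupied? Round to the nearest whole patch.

36

p* = 1 − e/c = 1 − 0.57/0.98 = 0.4184.
Expected occupied patches = N × p* = 86 × 0.4184 = 35.98 ≈ 36.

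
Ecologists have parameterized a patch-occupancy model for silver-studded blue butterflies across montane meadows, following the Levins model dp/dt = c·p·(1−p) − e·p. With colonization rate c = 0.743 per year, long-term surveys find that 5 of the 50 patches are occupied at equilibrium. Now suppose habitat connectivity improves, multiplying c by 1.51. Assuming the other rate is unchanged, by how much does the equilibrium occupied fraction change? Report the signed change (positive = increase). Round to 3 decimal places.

0.304

Observed p* = 5/50 = 0.10000.
Balance c(1−p*) = e gives e = 0.743×(1 − 0.10000) = 0.66870.
New p* = 1 − e/c = 1 − 0.66870/1.12193 = 0.40397.
Δp* = 0.40397 − 0.10000 = +0.30397.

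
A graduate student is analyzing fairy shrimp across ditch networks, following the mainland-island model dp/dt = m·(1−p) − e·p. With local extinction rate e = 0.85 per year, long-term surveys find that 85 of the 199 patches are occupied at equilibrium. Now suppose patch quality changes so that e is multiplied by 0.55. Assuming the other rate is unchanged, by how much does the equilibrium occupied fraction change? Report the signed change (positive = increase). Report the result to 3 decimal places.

0.148

Observed p* = 85/199 = 0.42714.
Balance m(1−p*) = e·p* gives m = e·p*/(1−p*) = 0.85×0.42714/0.57286 = 0.63378.
New p* = m/(m+e) = 0.63378/(0.63378+0.46750) = 0.57549.
Δp* = 0.57549 − 0.42714 = +0.14835.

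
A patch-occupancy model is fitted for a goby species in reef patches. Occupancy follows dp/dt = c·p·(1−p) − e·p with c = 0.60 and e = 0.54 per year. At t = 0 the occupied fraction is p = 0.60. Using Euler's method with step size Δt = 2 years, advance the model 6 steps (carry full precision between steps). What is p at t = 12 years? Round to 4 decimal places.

Update rule: p ← p + [c·p·(1−p) − e·p]·Δt with Δt = 2.
  1  |  dp/dt·Δt = -0.360000  |  p_1 = 0.240000
  2  |  dp/dt·Δt = -0.040320  |  p_2 = 0.199680
  3  |  dp/dt·Δt = -0.023885  |  p_3 = 0.175795
  4  |  dp/dt·Δt = -0.015989  |  p_4 = 0.159806
  5  |  dp/dt·Δt = -0.011469  |  p_5 = 0.148337
  6  |  dp/dt·Δt = -0.008604  |  p_6 = 0.139733

0.1397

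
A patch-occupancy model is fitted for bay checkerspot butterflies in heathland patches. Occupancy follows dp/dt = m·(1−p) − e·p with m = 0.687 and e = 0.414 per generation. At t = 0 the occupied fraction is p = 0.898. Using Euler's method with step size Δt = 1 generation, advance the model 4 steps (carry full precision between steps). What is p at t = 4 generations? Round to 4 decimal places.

0.6240

Update rule: p ← p + [m·(1−p) − e·p]·Δt with Δt = 1.
step 1: Δp = -0.30170, p = 0.59630
step 2: Δp = +0.03047, p = 0.62677
step 3: Δp = -0.00308, p = 0.62370
step 4: Δp = +0.00031, p = 0.62401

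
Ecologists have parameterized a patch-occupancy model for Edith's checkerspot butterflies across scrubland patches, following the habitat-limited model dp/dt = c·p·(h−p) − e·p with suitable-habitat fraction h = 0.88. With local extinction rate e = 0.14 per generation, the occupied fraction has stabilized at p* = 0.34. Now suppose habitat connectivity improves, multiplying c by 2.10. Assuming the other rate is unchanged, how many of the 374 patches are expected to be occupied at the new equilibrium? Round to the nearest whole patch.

Balance c(h−p*) = e gives c = e/(0.88 − 0.34000) = 0.14/0.54000 = 0.25926.
New p* = 0.88 − e/c = 0.88 − 0.14000/0.54445 = 0.62286.
Expected occupied = 374 × 0.62286 = 232.95 ≈ 233.

233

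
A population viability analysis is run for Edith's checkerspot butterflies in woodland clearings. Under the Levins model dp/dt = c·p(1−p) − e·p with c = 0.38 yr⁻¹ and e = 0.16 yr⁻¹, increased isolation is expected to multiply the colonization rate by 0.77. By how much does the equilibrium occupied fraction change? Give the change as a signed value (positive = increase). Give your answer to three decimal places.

Before: p* = 1 − 0.16/0.38 = 0.5789.
After the change, c = 0.2926, e = 0.16, so p* = 1 − 0.16/0.2926 = 0.4532.
Δp* = 0.4532 − 0.5789 = -0.1258.

-0.126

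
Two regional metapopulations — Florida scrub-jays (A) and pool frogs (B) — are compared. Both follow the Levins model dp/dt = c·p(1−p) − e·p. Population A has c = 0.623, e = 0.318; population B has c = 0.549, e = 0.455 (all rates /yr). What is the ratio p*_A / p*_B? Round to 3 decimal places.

2.859

A: p*_A = 1 − 0.318/0.623 = 0.4896.
B: p*_B = 1 − 0.455/0.549 = 0.1712.
p*_A / p*_B = 0.4896/0.1712 = 2.8593.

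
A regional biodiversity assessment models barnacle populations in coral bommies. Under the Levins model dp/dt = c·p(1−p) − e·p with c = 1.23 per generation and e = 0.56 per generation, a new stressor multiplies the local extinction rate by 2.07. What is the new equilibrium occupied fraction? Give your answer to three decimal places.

0.058

Before: p* = 1 − 0.56/1.23 = 0.5447.
After the change, c = 1.23, e = 1.1592, so p* = 1 − 1.1592/1.23 = 0.0576.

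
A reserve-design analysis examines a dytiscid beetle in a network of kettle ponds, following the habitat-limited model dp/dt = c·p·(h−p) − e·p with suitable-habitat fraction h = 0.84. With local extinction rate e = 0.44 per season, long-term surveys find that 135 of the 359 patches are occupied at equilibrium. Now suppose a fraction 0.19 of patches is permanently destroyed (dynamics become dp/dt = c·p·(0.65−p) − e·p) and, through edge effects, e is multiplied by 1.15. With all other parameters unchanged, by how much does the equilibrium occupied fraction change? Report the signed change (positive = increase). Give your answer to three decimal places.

Observed p* = 135/359 = 0.37604.
Balance c(h−p*) = e gives c = e/(0.84 − 0.37604) = 0.44/0.46396 = 0.94836.
New p* = 0.65 − e/c = 0.65 − 0.50600/0.94836 = 0.11645.
Δp* = 0.11645 − 0.37604 = -0.25959.

-0.260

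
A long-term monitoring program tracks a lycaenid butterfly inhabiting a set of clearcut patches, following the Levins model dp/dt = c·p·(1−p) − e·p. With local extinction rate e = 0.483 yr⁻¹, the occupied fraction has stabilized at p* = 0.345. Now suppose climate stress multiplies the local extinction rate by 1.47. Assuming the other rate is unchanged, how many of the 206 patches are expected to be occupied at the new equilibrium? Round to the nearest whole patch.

8

Balance c(1−p*) = e gives c = e/(1 − 0.34500) = 0.483/0.65500 = 0.73740.
New p* = 1 − e/c = 1 − 0.71001/0.73740 = 0.03714.
Expected occupied = 206 × 0.03714 = 7.65 ≈ 8.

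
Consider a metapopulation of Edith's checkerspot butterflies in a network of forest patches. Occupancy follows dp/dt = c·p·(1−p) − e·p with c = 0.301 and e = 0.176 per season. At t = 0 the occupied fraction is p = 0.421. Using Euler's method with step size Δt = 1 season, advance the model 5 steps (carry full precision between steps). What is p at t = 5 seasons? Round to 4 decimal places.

Update rule: p ← p + [c·p·(1−p) − e·p]·Δt with Δt = 1.
p: 0.42100 → 0.42028  (Δp = -0.00072)
p: 0.42028 → 0.41964  (Δp = -0.00063)
p: 0.41964 → 0.41909  (Δp = -0.00055)
p: 0.41909 → 0.41861  (Δp = -0.00048)
p: 0.41861 → 0.41819  (Δp = -0.00042)

0.4182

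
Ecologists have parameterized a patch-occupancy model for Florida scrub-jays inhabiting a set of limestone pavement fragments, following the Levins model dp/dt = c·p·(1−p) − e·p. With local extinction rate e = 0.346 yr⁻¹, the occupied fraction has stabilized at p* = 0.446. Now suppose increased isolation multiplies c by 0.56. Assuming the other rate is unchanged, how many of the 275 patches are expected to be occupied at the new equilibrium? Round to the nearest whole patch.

Balance c(1−p*) = e gives c = e/(1 − 0.44600) = 0.346/0.55400 = 0.62455.
New p* = 1 − e/c = 1 − 0.34600/0.34975 = 0.01072.
Expected occupied = 275 × 0.01072 = 2.95 ≈ 3.

3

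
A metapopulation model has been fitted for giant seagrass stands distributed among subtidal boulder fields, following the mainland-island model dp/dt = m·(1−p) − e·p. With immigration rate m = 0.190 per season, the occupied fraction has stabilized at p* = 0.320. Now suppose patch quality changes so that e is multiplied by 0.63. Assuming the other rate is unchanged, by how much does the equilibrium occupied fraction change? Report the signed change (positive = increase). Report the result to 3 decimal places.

0.108

Balance m(1−p*) = e·p* gives e = m(1−p*)/p* = 0.190×0.68000/0.32000 = 0.40375.
New p* = m/(m+e) = 0.19000/(0.19000+0.25436) = 0.42758.
Δp* = 0.42758 − 0.32000 = +0.10758.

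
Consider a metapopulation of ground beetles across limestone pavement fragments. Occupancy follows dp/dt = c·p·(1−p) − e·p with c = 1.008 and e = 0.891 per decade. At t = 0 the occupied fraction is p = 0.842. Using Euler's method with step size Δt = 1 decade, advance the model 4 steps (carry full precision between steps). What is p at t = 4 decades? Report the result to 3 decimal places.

Update rule: p ← p + [c·p·(1−p) − e·p]·Δt with Δt = 1.
t = 1: p = 0.84200 + (-0.61612) = 0.22588
t = 2: p = 0.22588 + (-0.02500) = 0.20088
t = 3: p = 0.20088 + (-0.01717) = 0.18371
t = 4: p = 0.18371 + (-0.01252) = 0.17118

0.171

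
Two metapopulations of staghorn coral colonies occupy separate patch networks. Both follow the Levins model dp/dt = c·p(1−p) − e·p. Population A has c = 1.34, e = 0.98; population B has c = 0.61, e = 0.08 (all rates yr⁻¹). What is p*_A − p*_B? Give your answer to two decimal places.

A: p*_A = 1 − 0.98/1.34 = 0.2687.
B: p*_B = 1 − 0.08/0.61 = 0.8689.
p*_A − p*_B = 0.2687 − 0.8689 = -0.6002.

-0.60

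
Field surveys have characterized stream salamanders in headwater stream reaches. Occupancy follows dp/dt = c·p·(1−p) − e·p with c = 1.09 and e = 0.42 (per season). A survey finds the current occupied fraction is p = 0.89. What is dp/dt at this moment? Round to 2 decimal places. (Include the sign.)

-0.27

Colonization term: c·p·(1−p) = 1.09×0.89×0.1100 = 0.10671.
Extinction term: e·p = 0.37380.
dp/dt = 0.10671 − 0.37380 = -0.26709.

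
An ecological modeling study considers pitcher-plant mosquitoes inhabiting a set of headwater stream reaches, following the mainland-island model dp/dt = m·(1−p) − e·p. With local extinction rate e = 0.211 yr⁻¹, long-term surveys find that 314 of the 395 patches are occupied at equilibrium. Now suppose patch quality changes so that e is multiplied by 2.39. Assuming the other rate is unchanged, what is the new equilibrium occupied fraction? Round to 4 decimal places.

0.6186

Observed p* = 314/395 = 0.79494.
Balance m(1−p*) = e·p* gives m = e·p*/(1−p*) = 0.211×0.79494/0.20506 = 0.81797.
New p* = m/(m+e) = 0.81797/(0.81797+0.50429) = 0.61862.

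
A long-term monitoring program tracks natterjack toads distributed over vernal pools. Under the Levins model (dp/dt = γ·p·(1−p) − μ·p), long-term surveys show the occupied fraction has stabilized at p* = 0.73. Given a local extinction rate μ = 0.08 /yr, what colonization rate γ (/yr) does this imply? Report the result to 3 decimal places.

0.296

At equilibrium γ(1−p*) = μ, so γ = μ/(1−p*).
γ = 0.08/(1 − 0.73) = 0.08/0.2700 = 0.2963.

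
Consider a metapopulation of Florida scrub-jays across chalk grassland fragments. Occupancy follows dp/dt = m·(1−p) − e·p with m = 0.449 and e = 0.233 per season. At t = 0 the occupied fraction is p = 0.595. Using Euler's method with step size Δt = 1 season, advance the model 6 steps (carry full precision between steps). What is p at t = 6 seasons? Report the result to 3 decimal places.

0.658

Update rule: p ← p + [m·(1−p) − e·p]·Δt with Δt = 1.
t = 1: p = 0.59500 + (+0.04321) = 0.63821
t = 2: p = 0.63821 + (+0.01374) = 0.65195
t = 3: p = 0.65195 + (+0.00437) = 0.65632
t = 4: p = 0.65632 + (+0.00139) = 0.65771
t = 5: p = 0.65771 + (+0.00044) = 0.65815
t = 6: p = 0.65815 + (+0.00014) = 0.65829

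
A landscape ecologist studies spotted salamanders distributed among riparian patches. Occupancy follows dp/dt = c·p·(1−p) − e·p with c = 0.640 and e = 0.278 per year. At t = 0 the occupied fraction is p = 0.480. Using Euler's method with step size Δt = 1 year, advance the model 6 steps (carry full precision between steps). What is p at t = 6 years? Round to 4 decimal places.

Update rule: p ← p + [c·p·(1−p) − e·p]·Δt with Δt = 1.
p: 0.48000 → 0.50630  (Δp = +0.02630)
p: 0.50630 → 0.52553  (Δp = +0.01922)
p: 0.52553 → 0.53901  (Δp = +0.01349)
p: 0.53901 → 0.54819  (Δp = +0.00918)
p: 0.54819 → 0.55431  (Δp = +0.00612)
p: 0.55431 → 0.55832  (Δp = +0.00401)

0.5583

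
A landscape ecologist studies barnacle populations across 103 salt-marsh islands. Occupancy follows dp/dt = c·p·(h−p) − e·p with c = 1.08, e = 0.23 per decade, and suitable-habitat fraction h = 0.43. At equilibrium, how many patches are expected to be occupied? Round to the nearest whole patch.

p* = h − e/c = 0.43 − 0.2130 = 0.2170.
Expected occupied patches = N × p* = 103 × 0.2170 = 22.35 ≈ 22.

22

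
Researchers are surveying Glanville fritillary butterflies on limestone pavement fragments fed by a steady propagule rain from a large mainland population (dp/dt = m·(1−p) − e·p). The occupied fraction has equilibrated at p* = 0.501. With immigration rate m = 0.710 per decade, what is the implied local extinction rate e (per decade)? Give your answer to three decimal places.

0.707

At equilibrium m(1−p*) = e·p*, so e = m(1−p*)/p*.
e = 0.710 × 0.4990 / 0.501 = 0.7072.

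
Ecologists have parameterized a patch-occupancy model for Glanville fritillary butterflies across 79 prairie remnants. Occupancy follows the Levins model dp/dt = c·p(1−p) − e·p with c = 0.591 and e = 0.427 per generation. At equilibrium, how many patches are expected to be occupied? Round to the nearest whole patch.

22

p* = 1 − e/c = 1 − 0.427/0.591 = 0.2775.
Expected occupied patches = N × p* = 79 × 0.2775 = 21.92 ≈ 22.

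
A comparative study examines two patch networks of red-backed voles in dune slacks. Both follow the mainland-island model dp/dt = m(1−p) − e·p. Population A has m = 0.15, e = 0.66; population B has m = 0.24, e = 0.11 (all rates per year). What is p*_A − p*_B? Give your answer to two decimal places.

-0.50

A: p*_A = m/(m+e) = 0.15/0.8100 = 0.1852.
B: p*_B = 0.24/0.3500 = 0.6857.
p*_A − p*_B = 0.1852 − 0.6857 = -0.5005.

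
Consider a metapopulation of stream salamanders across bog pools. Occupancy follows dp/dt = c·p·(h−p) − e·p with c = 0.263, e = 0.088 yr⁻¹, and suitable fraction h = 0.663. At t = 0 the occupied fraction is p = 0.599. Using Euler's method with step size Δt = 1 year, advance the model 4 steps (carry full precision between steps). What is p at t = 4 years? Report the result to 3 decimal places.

0.474

Update rule: p ← p + [c·p·(h−p) − e·p]·Δt with Δt = 1.
t = 1: p = 0.59900 + (-0.04263) = 0.55637
t = 2: p = 0.55637 + (-0.03336) = 0.52301
t = 3: p = 0.52301 + (-0.02677) = 0.49624
t = 4: p = 0.49624 + (-0.02191) = 0.47434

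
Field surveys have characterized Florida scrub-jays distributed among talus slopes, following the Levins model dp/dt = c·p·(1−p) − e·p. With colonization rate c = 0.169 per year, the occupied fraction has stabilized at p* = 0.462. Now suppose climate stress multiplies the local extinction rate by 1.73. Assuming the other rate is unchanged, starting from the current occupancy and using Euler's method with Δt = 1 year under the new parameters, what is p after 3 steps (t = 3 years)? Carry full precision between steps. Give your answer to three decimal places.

0.382

Balance c(1−p*) = e gives e = 0.169×(1 − 0.46200) = 0.09092.
Starting from p₀ = 0.46200; update p ← p + (dp/dt)·Δt with the new parameters.
  1  |  dp/dt·Δt = -0.030664  |  p_1 = 0.431336
  2  |  dp/dt·Δt = -0.026394  |  p_2 = 0.404942
  3  |  dp/dt·Δt = -0.022972  |  p_3 = 0.381969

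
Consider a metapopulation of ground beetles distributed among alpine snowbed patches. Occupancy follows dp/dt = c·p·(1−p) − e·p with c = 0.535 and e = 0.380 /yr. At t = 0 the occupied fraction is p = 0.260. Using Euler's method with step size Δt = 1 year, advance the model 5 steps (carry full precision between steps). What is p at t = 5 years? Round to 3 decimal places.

Update rule: p ← p + [c·p·(1−p) − e·p]·Δt with Δt = 1.
step 1: Δp = +0.00413, p = 0.26413
step 2: Δp = +0.00362, p = 0.26775
step 3: Δp = +0.00315, p = 0.27090
step 4: Δp = +0.00273, p = 0.27362
step 5: Δp = +0.00236, p = 0.27598

0.276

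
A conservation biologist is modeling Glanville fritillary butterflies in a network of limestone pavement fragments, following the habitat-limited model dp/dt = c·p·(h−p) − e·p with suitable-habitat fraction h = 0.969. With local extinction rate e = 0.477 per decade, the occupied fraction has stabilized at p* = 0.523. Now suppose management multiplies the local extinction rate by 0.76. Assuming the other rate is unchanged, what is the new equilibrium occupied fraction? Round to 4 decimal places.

0.6300

Balance c(h−p*) = e gives c = e/(0.969 − 0.52300) = 0.477/0.44600 = 1.06951.
New p* = 0.969 − e/c = 0.969 − 0.36252/1.06951 = 0.63004.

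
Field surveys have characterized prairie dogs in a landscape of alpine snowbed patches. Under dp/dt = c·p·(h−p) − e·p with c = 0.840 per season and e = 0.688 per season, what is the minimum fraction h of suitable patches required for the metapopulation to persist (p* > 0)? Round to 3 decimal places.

p* = h − e/c is positive only when h > e/c.
h_min = e/c = 0.688/0.840 = 0.8190.

0.819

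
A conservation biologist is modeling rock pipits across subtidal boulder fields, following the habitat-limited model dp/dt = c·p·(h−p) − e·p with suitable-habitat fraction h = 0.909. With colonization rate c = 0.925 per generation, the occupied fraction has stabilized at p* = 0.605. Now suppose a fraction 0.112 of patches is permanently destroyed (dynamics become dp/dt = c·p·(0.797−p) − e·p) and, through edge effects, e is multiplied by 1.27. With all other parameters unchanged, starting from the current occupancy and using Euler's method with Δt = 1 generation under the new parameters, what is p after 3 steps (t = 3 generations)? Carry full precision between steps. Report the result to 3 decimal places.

0.438

Balance c(h−p*) = e gives e = 0.925×(0.909 − 0.60500) = 0.28120.
Starting from p₀ = 0.60500; update p ← p + (dp/dt)·Δt with the new parameters.
step 1: Δp = -0.10861, p = 0.49639
step 2: Δp = -0.03924, p = 0.45714
step 3: Δp = -0.01955, p = 0.43760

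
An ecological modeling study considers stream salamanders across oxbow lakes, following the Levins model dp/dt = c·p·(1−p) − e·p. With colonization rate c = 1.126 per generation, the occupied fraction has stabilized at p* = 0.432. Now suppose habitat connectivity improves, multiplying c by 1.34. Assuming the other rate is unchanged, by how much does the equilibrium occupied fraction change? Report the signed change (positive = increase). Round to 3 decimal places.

Balance c(1−p*) = e gives e = 1.126×(1 − 0.43200) = 0.63957.
New p* = 1 − e/c = 1 − 0.63957/1.50884 = 0.57612.
Δp* = 0.57612 − 0.43200 = +0.14412.

0.144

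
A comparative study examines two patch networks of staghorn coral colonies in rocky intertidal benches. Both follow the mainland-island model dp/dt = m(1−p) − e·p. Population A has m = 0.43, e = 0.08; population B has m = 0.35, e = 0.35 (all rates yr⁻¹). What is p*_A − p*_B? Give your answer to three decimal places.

A: p*_A = m/(m+e) = 0.43/0.5100 = 0.8431.
B: p*_B = 0.35/0.7000 = 0.5000.
p*_A − p*_B = 0.8431 − 0.5000 = 0.3431.

0.343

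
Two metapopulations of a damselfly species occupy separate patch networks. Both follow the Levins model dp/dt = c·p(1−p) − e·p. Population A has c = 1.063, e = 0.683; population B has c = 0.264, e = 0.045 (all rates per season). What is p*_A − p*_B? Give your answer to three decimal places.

A: p*_A = 1 − 0.683/1.063 = 0.3575.
B: p*_B = 1 − 0.045/0.264 = 0.8295.
p*_A − p*_B = 0.3575 − 0.8295 = -0.4721.

-0.472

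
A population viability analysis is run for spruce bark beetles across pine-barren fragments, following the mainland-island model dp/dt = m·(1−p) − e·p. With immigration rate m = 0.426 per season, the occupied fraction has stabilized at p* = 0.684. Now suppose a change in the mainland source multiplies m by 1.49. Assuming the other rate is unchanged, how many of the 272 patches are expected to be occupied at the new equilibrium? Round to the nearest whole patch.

208

Balance m(1−p*) = e·p* gives e = m(1−p*)/p* = 0.426×0.31600/0.68400 = 0.19681.
New p* = m/(m+e) = 0.63474/(0.63474+0.19681) = 0.76332.
Expected occupied = 272 × 0.76332 = 207.62 ≈ 208.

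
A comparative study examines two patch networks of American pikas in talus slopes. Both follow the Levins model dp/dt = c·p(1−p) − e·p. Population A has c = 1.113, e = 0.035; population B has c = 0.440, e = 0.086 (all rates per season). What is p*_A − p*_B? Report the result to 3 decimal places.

0.164

A: p*_A = 1 − 0.035/1.113 = 0.9686.
B: p*_B = 1 − 0.086/0.440 = 0.8045.
p*_A − p*_B = 0.9686 − 0.8045 = 0.1640.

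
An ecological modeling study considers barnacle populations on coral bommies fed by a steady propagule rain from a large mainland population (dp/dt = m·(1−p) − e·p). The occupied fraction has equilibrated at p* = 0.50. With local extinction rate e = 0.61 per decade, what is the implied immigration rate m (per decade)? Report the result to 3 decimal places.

0.610

At equilibrium m(1−p*) = e·p*, so m = e·p*/(1−p*).
m = 0.61 × 0.50 / 0.5000 = 0.3050/0.5000 = 0.6100.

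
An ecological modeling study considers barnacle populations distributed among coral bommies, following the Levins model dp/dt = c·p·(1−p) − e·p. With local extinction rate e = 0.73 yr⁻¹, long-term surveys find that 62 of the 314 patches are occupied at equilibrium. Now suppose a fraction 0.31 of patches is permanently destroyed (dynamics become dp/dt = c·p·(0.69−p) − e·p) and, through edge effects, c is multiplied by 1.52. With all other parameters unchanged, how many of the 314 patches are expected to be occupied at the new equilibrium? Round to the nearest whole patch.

Observed p* = 62/314 = 0.19745.
Balance c(1−p*) = e gives c = e/(1 − 0.19745) = 0.73/0.80255 = 0.90960.
New p* = 0.69 − e/c = 0.69 − 0.73000/1.38259 = 0.16201.
Expected occupied = 314 × 0.16201 = 50.87 ≈ 51.

51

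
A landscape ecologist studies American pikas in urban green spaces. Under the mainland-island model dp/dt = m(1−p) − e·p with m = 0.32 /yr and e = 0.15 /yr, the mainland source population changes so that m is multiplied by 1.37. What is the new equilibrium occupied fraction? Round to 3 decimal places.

0.745

Before: p* = 0.32/(0.32+0.15) = 0.6809.
After: m = 0.4384, e = 0.15; p* = 0.4384/0.5884 = 0.7451.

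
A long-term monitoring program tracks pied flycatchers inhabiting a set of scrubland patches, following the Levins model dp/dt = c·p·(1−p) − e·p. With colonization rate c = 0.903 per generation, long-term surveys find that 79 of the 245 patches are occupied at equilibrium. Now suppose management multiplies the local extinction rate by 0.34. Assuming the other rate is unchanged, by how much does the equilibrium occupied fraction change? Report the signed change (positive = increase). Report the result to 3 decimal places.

0.447

Observed p* = 79/245 = 0.32245.
Balance c(1−p*) = e gives e = 0.903×(1 − 0.32245) = 0.61183.
New p* = 1 − e/c = 1 − 0.20802/0.90300 = 0.76963.
Δp* = 0.76963 − 0.32245 = +0.44718.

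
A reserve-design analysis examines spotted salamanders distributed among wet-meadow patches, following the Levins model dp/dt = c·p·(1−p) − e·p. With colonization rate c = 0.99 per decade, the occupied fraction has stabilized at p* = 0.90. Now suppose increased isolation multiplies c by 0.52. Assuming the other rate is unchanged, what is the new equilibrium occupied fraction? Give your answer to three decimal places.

Balance c(1−p*) = e gives e = 0.99×(1 − 0.90000) = 0.09900.
New p* = 1 − e/c = 1 − 0.09900/0.51480 = 0.80769.

0.808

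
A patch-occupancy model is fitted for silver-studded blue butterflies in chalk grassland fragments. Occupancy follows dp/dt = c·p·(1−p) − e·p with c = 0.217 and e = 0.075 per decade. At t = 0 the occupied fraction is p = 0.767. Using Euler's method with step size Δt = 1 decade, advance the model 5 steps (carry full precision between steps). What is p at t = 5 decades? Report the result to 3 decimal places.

0.702

Update rule: p ← p + [c·p·(1−p) − e·p]·Δt with Δt = 1.
t = 1: p = 0.76700 + (-0.01874) = 0.74826
t = 2: p = 0.74826 + (-0.01524) = 0.73301
t = 3: p = 0.73301 + (-0.01251) = 0.72050
t = 4: p = 0.72050 + (-0.01034) = 0.71017
t = 5: p = 0.71017 + (-0.00860) = 0.70157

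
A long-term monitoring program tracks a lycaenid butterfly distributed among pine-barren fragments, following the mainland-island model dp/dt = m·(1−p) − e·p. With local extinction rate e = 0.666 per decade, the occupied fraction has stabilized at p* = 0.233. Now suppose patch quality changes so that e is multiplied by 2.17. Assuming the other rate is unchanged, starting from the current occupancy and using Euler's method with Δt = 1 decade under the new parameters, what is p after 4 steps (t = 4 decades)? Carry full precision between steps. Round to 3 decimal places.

0.142

Balance m(1−p*) = e·p* gives m = e·p*/(1−p*) = 0.666×0.23300/0.76700 = 0.20232.
Starting from p₀ = 0.23300; update p ← p + (dp/dt)·Δt with the new parameters.
  1  |  dp/dt·Δt = -0.181558  |  p_1 = 0.051442
  2  |  dp/dt·Δt = +0.117566  |  p_2 = 0.169008
  3  |  dp/dt·Δt = -0.076128  |  p_3 = 0.092879
  4  |  dp/dt·Δt = +0.049296  |  p_4 = 0.142175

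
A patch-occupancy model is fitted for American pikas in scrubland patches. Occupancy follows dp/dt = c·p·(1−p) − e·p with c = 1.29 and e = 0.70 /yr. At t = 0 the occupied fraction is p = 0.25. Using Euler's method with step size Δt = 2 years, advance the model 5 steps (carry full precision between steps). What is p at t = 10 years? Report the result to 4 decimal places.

0.4574

Update rule: p ← p + [c·p·(1−p) − e·p]·Δt with Δt = 2.
p: 0.25000 → 0.38375  (Δp = +0.13375)
p: 0.38375 → 0.45663  (Δp = +0.07288)
p: 0.45663 → 0.45749  (Δp = +0.00086)
p: 0.45749 → 0.45734  (Δp = -0.00015)
p: 0.45734 → 0.45737  (Δp = +0.00003)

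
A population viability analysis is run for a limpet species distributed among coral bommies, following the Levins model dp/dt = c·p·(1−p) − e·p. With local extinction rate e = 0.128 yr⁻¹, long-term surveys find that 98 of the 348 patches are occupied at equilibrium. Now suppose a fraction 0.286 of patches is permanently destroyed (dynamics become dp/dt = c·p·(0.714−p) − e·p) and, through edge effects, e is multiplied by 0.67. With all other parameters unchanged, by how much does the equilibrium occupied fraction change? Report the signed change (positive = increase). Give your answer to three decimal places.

-0.049

Observed p* = 98/348 = 0.28161.
Balance c(1−p*) = e gives c = e/(1 − 0.28161) = 0.128/0.71839 = 0.17818.
New p* = 0.714 − e/c = 0.714 − 0.08576/0.17818 = 0.23269.
Δp* = 0.23269 − 0.28161 = -0.04892.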